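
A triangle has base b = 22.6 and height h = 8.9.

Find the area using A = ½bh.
A = ½·b·h = ½·22.6·8.9 = ½·201.14 = 100.57

Area = 100.57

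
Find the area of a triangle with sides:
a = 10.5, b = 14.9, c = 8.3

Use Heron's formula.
s = (10.5 + 14.9 + 8.3)/2 = 33.7/2 = 16.85
s − a = 6.35, s − b = 1.95, s − c = 8.55
s(s−a)(s−b)(s−c) = 16.85·6.35·1.95·8.55 ≈ 1783.92
Area = √1783.92 ≈ 42.2364

Area = 42.24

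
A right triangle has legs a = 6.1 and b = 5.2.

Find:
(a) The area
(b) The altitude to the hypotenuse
(a) The legs are perpendicular, so Area = ½·a·b = ½·6.1·5.2 = ½·31.72 = 15.86
(b) Hypotenuse c = √(a² + b²) = √(37.21 + 27.04) = √64.25 ≈ 8.01561
    Area = ½·c·h_c  ⇒  h_c = 2·Area/c = 31.72/8.01561 ≈ 3.95728

Area = 15.86, h_c = 3.957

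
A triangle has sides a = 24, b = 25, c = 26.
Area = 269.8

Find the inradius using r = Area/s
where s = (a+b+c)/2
s = (24 + 25 + 26)/2 = 75/2 = 37.5
r = Area/s = 269.8/37.5 ≈ 7.19467

r = 7.195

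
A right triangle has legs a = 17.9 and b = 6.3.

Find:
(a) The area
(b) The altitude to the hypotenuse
(a) The legs are perpendicular, so Area = ½·a·b = ½·17.9·6.3 = ½·112.77 = 56.385
(b) Hypotenuse c = √(a² + b²) = √(320.41 + 39.69) = √360.1 ≈ 18.9763
    Area = ½·c·h_c  ⇒  h_c = 2·Area/c = 112.77/18.9763 ≈ 5.94268

Area = 56.385, h_c = 5.943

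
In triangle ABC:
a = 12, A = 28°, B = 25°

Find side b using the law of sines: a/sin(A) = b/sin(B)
a/sin(A) = b/sin(B)  ⇒  b = a·sin(B)/sin(A) = 12·sin(25°)/sin(28°)
sin(25°) ≈ 0.422618, sin(28°) ≈ 0.469472
b ≈ 12·0.422618/0.469472 ≈ 5.07142/0.469472 ≈ 10.8024

b = 10.8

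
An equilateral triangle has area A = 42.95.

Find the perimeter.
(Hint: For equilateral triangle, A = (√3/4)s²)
A = (√3/4)s²  ⇒  s² = 4A/√3 = 4·42.95/√3 = 171.8/1.73205 ≈ 99.1888
s ≈ √99.1888 ≈ 9.95936
Perimeter = 3s ≈ 3·9.95936 ≈ 29.8781

Perimeter = 29.88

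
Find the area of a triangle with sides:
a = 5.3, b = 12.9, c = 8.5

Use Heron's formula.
s = (5.3 + 12.9 + 8.5)/2 = 26.7/2 = 13.35
s − a = 8.05, s − b = 0.45, s − c = 4.85
s(s−a)(s−b)(s−c) = 13.35·8.05·0.45·4.85 ≈ 234.548
Area = √234.548 ≈ 15.315

Area = 15.31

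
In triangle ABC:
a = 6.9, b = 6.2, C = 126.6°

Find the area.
Two sides and the included angle (SAS): A = ½·a·b·sin(C) = ½·6.9·6.2·sin(126.6°)
sin(126.6°) ≈ 0.802817
A ≈ ½·42.78·0.802817 = 21.39·0.802817 ≈ 17.1723

Area = 17.17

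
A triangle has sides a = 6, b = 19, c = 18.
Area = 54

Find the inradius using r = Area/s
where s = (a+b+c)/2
s = (6 + 19 + 18)/2 = 43/2 = 21.5
r = Area/s = 54/21.5 ≈ 2.51163

r = 2.512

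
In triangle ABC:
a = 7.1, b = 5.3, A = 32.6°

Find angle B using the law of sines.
a/sin(A) = b/sin(B)  ⇒  sin(B) = b·sin(A)/a = 5.3·sin(32.6°)/7.1
sin(32.6°) ≈ 0.538771
sin(B) ≈ 5.3·0.538771/7.1 ≈ 2.85549/7.1 ≈ 0.402181
B = arcsin(0.402181) ≈ 23.7146°
(Since b ≤ a we need B ≤ A, so the obtuse alternative 180° − 23.7146° ≈ 156.285° is rejected.)

B = 23.71°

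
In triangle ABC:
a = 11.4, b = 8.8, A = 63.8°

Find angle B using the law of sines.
a/sin(A) = b/sin(B)  ⇒  sin(B) = b·sin(A)/a = 8.8·sin(63.8°)/11.4
sin(63.8°) ≈ 0.897258
sin(B) ≈ 8.8·0.897258/11.4 ≈ 7.89587/11.4 ≈ 0.69262
B = arcsin(0.69262) ≈ 43.8379°
(Since b ≤ a we need B ≤ A, so the obtuse alternative 180° − 43.8379° ≈ 136.162° is rejected.)

B = 43.84°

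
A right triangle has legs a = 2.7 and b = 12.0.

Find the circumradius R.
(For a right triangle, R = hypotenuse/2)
Hypotenuse c = √(a² + b²) = √(7.29 + 144) = √151.29 ≈ 12.3
R = c/2 ≈ 12.3/2 ≈ 6.15

R = 6.15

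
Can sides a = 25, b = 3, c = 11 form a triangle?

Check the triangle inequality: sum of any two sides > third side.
a + b vs c: 25 + 3 = 28 > 11  ✓
a + c vs b: 25 + 11 = 36 > 3  ✓
b + c vs a: 3 + 11 = 14 ≤ 25  ✗

No: 3 + 11 = 14 is not > 25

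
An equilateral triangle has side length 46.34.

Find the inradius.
r = Area/s with s the semi-perimeter.
Area = (√3/4)·46.34² = (√3/4)·2147.3956 ≈ 0.433013·2147.3956 ≈ 929.85
s = 3·46.34/2 = 69.51
r ≈ 929.85/69.51 ≈ 13.3772
(Equivalently r = side/(2√3) = 46.34/3.4641 ≈ 13.3772.)

r = 13.38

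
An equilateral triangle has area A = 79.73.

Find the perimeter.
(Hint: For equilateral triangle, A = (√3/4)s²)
A = (√3/4)s²  ⇒  s² = 4A/√3 = 4·79.73/√3 = 318.92/1.73205 ≈ 184.129
s ≈ √184.129 ≈ 13.5694
Perimeter = 3s ≈ 3·13.5694 ≈ 40.7082

Perimeter = 40.71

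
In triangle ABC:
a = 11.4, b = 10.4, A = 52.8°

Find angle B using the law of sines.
a/sin(A) = b/sin(B)  ⇒  sin(B) = b·sin(A)/a = 10.4·sin(52.8°)/11.4
sin(52.8°) ≈ 0.79653
sin(B) ≈ 10.4·0.79653/11.4 ≈ 8.28391/11.4 ≈ 0.726659
B = arcsin(0.726659) ≈ 46.607°
(Since b ≤ a we need B ≤ A, so the obtuse alternative 180° − 46.607° ≈ 133.393° is rejected.)

B = 46.61°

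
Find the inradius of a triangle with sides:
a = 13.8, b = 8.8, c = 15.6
r = Area/s where s is the semi-perimeter.
s = (13.8 + 8.8 + 15.6)/2 = 38.2/2 = 19.1
Area = √(s(s−a)(s−b)(s−c)) = √(19.1·5.3·10.3·3.5) ≈ √3649.34 ≈ 60.4098
r ≈ 60.4098/19.1 ≈ 3.16282

r = 3.163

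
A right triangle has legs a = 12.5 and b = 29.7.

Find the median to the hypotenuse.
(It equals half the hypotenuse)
Hypotenuse c = √(a² + b²) = √(156.25 + 882.09) = √1038.34 ≈ 32.2233
Median to hypotenuse = c/2 ≈ 32.2233/2 ≈ 16.1116

Median = 16.11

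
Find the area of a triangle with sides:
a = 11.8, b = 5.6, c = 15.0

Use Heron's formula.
s = (11.8 + 5.6 + 15.0)/2 = 32.4/2 = 16.2
s − a = 4.4, s − b = 10.6, s − c = 1.2
s(s−a)(s−b)(s−c) = 16.2·4.4·10.6·1.2 ≈ 906.682
Area = √906.682 ≈ 30.1112

Area = 30.11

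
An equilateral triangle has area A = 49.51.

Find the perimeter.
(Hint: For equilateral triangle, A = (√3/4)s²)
A = (√3/4)s²  ⇒  s² = 4A/√3 = 4·49.51/√3 = 198.04/1.73205 ≈ 114.338
s ≈ √114.338 ≈ 10.6929
Perimeter = 3s ≈ 3·10.6929 ≈ 32.0787

Perimeter = 32.08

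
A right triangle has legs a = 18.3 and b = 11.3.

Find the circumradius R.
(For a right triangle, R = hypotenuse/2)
Hypotenuse c = √(a² + b²) = √(334.89 + 127.69) = √462.58 ≈ 21.5077
R = c/2 ≈ 21.5077/2 ≈ 10.7538

R = 10.75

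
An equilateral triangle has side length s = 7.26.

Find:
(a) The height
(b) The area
(a) The height splits the triangle into two 30-60-90 halves: h = s·√3/2 = 7.26·1.73205/2 ≈ 12.5747/2 ≈ 6.28734
(b) Area = (√3/4)·s² = (√3/4)·7.26² = (√3/4)·52.7076 ≈ 0.433013·52.7076 ≈ 22.8231

Height = 6.287, Area = 22.82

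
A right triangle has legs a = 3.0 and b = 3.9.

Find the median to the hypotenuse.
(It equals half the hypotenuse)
Hypotenuse c = √(a² + b²) = √(9 + 15.21) = √24.21 ≈ 4.92037
Median to hypotenuse = c/2 ≈ 4.92037/2 ≈ 2.46018

Median = 2.46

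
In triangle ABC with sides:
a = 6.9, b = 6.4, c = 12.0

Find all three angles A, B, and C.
Law of cosines for each angle (a² = 47.61, b² = 40.96, c² = 144):
cos(A) = (b² + c² − a²)/(2bc) = (40.96 + 144 − 47.61)/(2·6.4·12.0) = 137.35/153.6 ≈ 0.894206  ⇒  A ≈ 26.5934°
cos(B) = (a² + c² − b²)/(2ac) = (47.61 + 144 − 40.96)/(2·6.9·12.0) = 150.65/165.6 ≈ 0.909722  ⇒  B ≈ 24.533°
cos(C) = (a² + b² − c²)/(2ab) = (47.61 + 40.96 − 144)/(2·6.9·6.4) = -55.43/88.32 ≈ -0.627604  ⇒  C ≈ 128.874°
Check: A + B + C ≈ 180°

A = 26.59°, B = 24.53°, C = 128.9°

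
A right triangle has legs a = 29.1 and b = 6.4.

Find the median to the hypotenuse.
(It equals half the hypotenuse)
Hypotenuse c = √(a² + b²) = √(846.81 + 40.96) = √887.77 ≈ 29.7955
Median to hypotenuse = c/2 ≈ 29.7955/2 ≈ 14.8977

Median = 14.9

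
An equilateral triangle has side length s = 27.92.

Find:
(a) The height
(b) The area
(a) The height splits the triangle into two 30-60-90 halves: h = s·√3/2 = 27.92·1.73205/2 ≈ 48.3589/2 ≈ 24.1794
(b) Area = (√3/4)·s² = (√3/4)·27.92² = (√3/4)·779.5264 ≈ 0.433013·779.5264 ≈ 337.545

Height = 24.18, Area = 337.5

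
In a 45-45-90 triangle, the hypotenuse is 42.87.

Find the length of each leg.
In a 45-45-90 triangle hypotenuse = leg·√2, so leg = hypotenuse/√2.
Leg = 42.87/√2 ≈ 42.87/1.41421 ≈ 30.3137

Each leg = 30.31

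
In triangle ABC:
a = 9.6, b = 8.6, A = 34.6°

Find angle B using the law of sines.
a/sin(A) = b/sin(B)  ⇒  sin(B) = b·sin(A)/a = 8.6·sin(34.6°)/9.6
sin(34.6°) ≈ 0.567844
sin(B) ≈ 8.6·0.567844/9.6 ≈ 4.88346/9.6 ≈ 0.508693
B = arcsin(0.508693) ≈ 30.5768°
(Since b ≤ a we need B ≤ A, so the obtuse alternative 180° − 30.5768° ≈ 149.423° is rejected.)

B = 30.58°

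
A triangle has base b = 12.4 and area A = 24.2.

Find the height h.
A = ½·b·h  ⇒  h = 2A/b = 2·24.2/12.4 = 48.4/12.4 ≈ 3.90323

h = 3.903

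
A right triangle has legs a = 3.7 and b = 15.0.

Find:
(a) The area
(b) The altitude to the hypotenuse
(a) The legs are perpendicular, so Area = ½·a·b = ½·3.7·15.0 = ½·55.5 = 27.75
(b) Hypotenuse c = √(a² + b²) = √(13.69 + 225) = √238.69 ≈ 15.4496
    Area = ½·c·h_c  ⇒  h_c = 2·Area/c = 55.5/15.4496 ≈ 3.59233

Area = 27.75, h_c = 3.592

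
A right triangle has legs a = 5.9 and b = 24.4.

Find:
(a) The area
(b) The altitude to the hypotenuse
(a) The legs are perpendicular, so Area = ½·a·b = ½·5.9·24.4 = ½·143.96 = 71.98
(b) Hypotenuse c = √(a² + b²) = √(34.81 + 595.36) = √630.17 ≈ 25.1032
    Area = ½·c·h_c  ⇒  h_c = 2·Area/c = 143.96/25.1032 ≈ 5.73473

Area = 71.98, h_c = 5.735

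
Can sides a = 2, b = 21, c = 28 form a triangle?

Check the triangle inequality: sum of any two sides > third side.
a + b vs c: 2 + 21 = 23 ≤ 28  ✗
a + c vs b: 2 + 28 = 30 > 21  ✓
b + c vs a: 21 + 28 = 49 > 2  ✓

No: 2 + 21 = 23 is not > 28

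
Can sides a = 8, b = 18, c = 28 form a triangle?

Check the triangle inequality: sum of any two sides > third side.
a + b vs c: 8 + 18 = 26 ≤ 28  ✗
a + c vs b: 8 + 28 = 36 > 18  ✓
b + c vs a: 18 + 28 = 46 > 8  ✓

No: 8 + 18 = 26 is not > 28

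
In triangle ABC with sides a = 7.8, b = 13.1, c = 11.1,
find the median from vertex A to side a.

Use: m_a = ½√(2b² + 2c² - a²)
m_a = ½√(2·13.1² + 2·11.1² − 7.8²) = ½√(2·171.61 + 2·123.21 − 60.84) = ½√(343.22 + 246.42 − 60.84) = ½√528.8
√528.8 ≈ 22.9957, so m_a ≈ 11.4978

m_a = 11.5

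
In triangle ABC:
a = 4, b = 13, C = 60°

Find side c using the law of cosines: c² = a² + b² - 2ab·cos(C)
c² = 4² + 13² − 2·4·13·cos(60°)
cos(60°) ≈ 0.5
c² ≈ 16 + 169 − 104·(0.5) ≈ 185 − 52 ≈ 133
c ≈ √133 ≈ 11.5326

c = 11.53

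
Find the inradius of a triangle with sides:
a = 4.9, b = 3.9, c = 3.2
r = Area/s where s is the semi-perimeter.
s = (4.9 + 3.9 + 3.2)/2 = 12/2 = 6
Area = √(s(s−a)(s−b)(s−c)) = √(6·1.1·2.1·2.8) ≈ √38.808 ≈ 6.22961
r ≈ 6.22961/6 ≈ 1.03827

r = 1.038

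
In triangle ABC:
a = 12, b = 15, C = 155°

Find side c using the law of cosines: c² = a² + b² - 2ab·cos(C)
c² = 12² + 15² − 2·12·15·cos(155°)
cos(155°) ≈ -0.906308
c² ≈ 144 + 225 − 360·(-0.906308) ≈ 369 + 326.271 ≈ 695.271
c ≈ √695.271 ≈ 26.368

c = 26.37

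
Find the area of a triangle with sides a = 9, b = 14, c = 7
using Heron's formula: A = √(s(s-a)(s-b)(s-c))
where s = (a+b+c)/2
s = (9 + 14 + 7)/2 = 30/2 = 15
s − a = 6, s − b = 1, s − c = 8
s(s−a)(s−b)(s−c) = 15·6·1·8 = 720
Area = √720 ≈ 26.8328

s = 15.0, Area = 26.83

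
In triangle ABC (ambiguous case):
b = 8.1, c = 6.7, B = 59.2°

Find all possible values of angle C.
b/sin(B) = c/sin(C)  ⇒  sin(C) = c·sin(B)/b = 6.7·sin(59.2°)/8.1
sin(59.2°) ≈ 0.85896
sin(C) ≈ 6.7·0.85896/8.1 ≈ 5.75503/8.1 ≈ 0.710498
Candidate 1: C₁ = arcsin(0.710498) ≈ 45.2754°  →  A = 180° − 59.2° − 45.2754° ≈ 75.5246° > 0, valid
Candidate 2: C₂ = 180° − C₁ ≈ 134.725°  →  A = 180° − 59.2° − 134.725° ≈ -13.9246° ≤ 0, not a valid triangle

C = 45.28° (one solution)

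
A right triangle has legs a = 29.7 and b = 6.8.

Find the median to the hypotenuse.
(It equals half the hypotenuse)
Hypotenuse c = √(a² + b²) = √(882.09 + 46.24) = √928.33 ≈ 30.4685
Median to hypotenuse = c/2 ≈ 30.4685/2 ≈ 15.2343

Median = 15.23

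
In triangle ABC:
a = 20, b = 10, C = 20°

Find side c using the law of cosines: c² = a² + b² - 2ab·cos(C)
c² = 20² + 10² − 2·20·10·cos(20°)
cos(20°) ≈ 0.939693
c² ≈ 400 + 100 − 400·(0.939693) ≈ 500 − 375.877 ≈ 124.123
c ≈ √124.123 ≈ 11.141

c = 11.14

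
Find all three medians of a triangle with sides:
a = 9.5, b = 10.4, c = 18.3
Median formula: m_a = ½√(2b² + 2c² − a²) (and cyclically). a² = 90.25, b² = 108.16, c² = 334.89.
m_a = ½√(2·108.16 + 2·334.89 − 90.25) = ½√795.85 ≈ ½·28.2108 ≈ 14.1054
m_b = ½√(2·90.25 + 2·334.89 − 108.16) = ½√742.12 ≈ ½·27.2419 ≈ 13.6209
m_c = ½√(2·90.25 + 2·108.16 − 334.89) = ½√61.93 ≈ ½·7.86956 ≈ 3.93478

m_a = 14.11, m_b = 13.62, m_c = 3.935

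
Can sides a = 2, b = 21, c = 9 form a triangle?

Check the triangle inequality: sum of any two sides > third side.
a + b vs c: 2 + 21 = 23 > 9  ✓
a + c vs b: 2 + 9 = 11 ≤ 21  ✗
b + c vs a: 21 + 9 = 30 > 2  ✓

No: 2 + 9 = 11 is not > 21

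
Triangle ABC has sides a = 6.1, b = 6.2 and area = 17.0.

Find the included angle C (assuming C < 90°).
Area = ½·a·b·sin(C)  ⇒  sin(C) = 2·Area/(a·b) = 2·17.0/(6.1·6.2) = 34/37.82 ≈ 0.898995
C = arcsin(0.898995) ≈ 64.0263° (taking the acute solution since C < 90°)

C = 64.03°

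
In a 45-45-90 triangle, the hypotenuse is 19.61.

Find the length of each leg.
In a 45-45-90 triangle hypotenuse = leg·√2, so leg = hypotenuse/√2.
Leg = 19.61/√2 ≈ 19.61/1.41421 ≈ 13.8664

Each leg = 13.87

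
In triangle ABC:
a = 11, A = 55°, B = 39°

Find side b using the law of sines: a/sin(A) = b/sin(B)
a/sin(A) = b/sin(B)  ⇒  b = a·sin(B)/sin(A) = 11·sin(39°)/sin(55°)
sin(39°) ≈ 0.62932, sin(55°) ≈ 0.819152
b ≈ 11·0.62932/0.819152 ≈ 6.92252/0.819152 ≈ 8.45084

b = 8.451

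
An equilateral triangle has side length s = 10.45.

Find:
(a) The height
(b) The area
(a) The height splits the triangle into two 30-60-90 halves: h = s·√3/2 = 10.45·1.73205/2 ≈ 18.0999/2 ≈ 9.04997
(b) Area = (√3/4)·s² = (√3/4)·10.45² = (√3/4)·109.2025 ≈ 0.433013·109.2025 ≈ 47.2861

Height = 9.05, Area = 47.29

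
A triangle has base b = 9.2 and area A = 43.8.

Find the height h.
A = ½·b·h  ⇒  h = 2A/b = 2·43.8/9.2 = 87.6/9.2 ≈ 9.52174

h = 9.522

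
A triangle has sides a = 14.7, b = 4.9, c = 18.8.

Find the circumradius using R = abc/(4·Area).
First find the area with Heron's formula.
s = (14.7 + 4.9 + 18.8)/2 = 19.2
Area = √(s(s−a)(s−b)(s−c)) = √(19.2·4.5·14.3·0.4) ≈ √494.208 ≈ 22.2308
abc = 14.7·4.9·18.8 = 1354.164
R = abc/(4·Area) ≈ 1354.164/(4·22.2308) = 1354.164/88.9232 ≈ 15.2285

R = 15.23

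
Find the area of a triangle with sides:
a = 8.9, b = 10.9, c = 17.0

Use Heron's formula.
s = (8.9 + 10.9 + 17.0)/2 = 36.8/2 = 18.4
s − a = 9.5, s − b = 7.5, s − c = 1.4
s(s−a)(s−b)(s−c) = 18.4·9.5·7.5·1.4 ≈ 1835.4
Area = √1835.4 ≈ 42.8416

Area = 42.84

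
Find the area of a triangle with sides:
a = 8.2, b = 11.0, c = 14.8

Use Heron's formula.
s = (8.2 + 11.0 + 14.8)/2 = 34/2 = 17
s − a = 8.8, s − b = 6, s − c = 2.2
s(s−a)(s−b)(s−c) = 17·8.8·6·2.2 ≈ 1974.72
Area = √1974.72 ≈ 44.4378

Area = 44.44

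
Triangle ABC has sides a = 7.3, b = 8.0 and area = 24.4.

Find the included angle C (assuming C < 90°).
Area = ½·a·b·sin(C)  ⇒  sin(C) = 2·Area/(a·b) = 2·24.4/(7.3·8.0) = 48.8/58.4 ≈ 0.835616
C = arcsin(0.835616) ≈ 56.6801° (taking the acute solution since C < 90°)

C = 56.68°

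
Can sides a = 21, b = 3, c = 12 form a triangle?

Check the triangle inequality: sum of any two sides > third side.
a + b vs c: 21 + 3 = 24 > 12  ✓
a + c vs b: 21 + 12 = 33 > 3  ✓
b + c vs a: 3 + 12 = 15 ≤ 21  ✗

No: 3 + 12 = 15 is not > 21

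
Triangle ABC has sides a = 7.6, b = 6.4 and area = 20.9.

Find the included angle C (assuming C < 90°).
Area = ½·a·b·sin(C)  ⇒  sin(C) = 2·Area/(a·b) = 2·20.9/(7.6·6.4) = 41.8/48.64 ≈ 0.859375
C = arcsin(0.859375) ≈ 59.2465° (taking the acute solution since C < 90°)

C = 59.25°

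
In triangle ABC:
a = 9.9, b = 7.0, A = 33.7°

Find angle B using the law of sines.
a/sin(A) = b/sin(B)  ⇒  sin(B) = b·sin(A)/a = 7.0·sin(33.7°)/9.9
sin(33.7°) ≈ 0.554844
sin(B) ≈ 7.0·0.554844/9.9 ≈ 3.88391/9.9 ≈ 0.392314
B = arcsin(0.392314) ≈ 23.0986°
(Since b ≤ a we need B ≤ A, so the obtuse alternative 180° − 23.0986° ≈ 156.901° is rejected.)

B = 23.1°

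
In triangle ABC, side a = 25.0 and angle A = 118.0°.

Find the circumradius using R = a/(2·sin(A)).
R = a/(2·sin(A)) = 25.0/(2·sin(118.0°))
sin(118.0°) ≈ 0.882948
R ≈ 25.0/(2·0.882948) = 25.0/1.7659 ≈ 14.1571

R = 14.16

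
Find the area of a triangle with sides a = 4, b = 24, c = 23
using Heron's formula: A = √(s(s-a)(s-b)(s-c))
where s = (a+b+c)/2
s = (4 + 24 + 23)/2 = 51/2 = 25.5
s − a = 21.5, s − b = 1.5, s − c = 2.5
s(s−a)(s−b)(s−c) = 25.5·21.5·1.5·2.5 = 2055.9375
Area = √2055.9375 ≈ 45.3424

s = 25.5, Area = 45.34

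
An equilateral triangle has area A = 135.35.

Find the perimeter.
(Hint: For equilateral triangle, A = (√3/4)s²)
A = (√3/4)s²  ⇒  s² = 4A/√3 = 4·135.35/√3 = 541.4/1.73205 ≈ 312.577
s ≈ √312.577 ≈ 17.6799
Perimeter = 3s ≈ 3·17.6799 ≈ 53.0396

Perimeter = 53.04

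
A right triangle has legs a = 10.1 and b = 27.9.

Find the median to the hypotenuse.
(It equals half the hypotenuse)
Hypotenuse c = √(a² + b²) = √(102.01 + 778.41) = √880.42 ≈ 29.6719
Median to hypotenuse = c/2 ≈ 29.6719/2 ≈ 14.8359

Median = 14.84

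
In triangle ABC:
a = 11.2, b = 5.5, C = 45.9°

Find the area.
Two sides and the included angle (SAS): A = ½·a·b·sin(C) = ½·11.2·5.5·sin(45.9°)
sin(45.9°) ≈ 0.718126
A ≈ ½·61.6·0.718126 = 30.8·0.718126 ≈ 22.1183

Area = 22.12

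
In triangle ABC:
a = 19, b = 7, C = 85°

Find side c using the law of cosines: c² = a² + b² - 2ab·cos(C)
c² = 19² + 7² − 2·19·7·cos(85°)
cos(85°) ≈ 0.0871557
c² ≈ 361 + 49 − 266·(0.0871557) ≈ 410 − 23.1834 ≈ 386.817
c ≈ √386.817 ≈ 19.6677

c = 19.67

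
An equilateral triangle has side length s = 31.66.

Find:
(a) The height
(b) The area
(a) The height splits the triangle into two 30-60-90 halves: h = s·√3/2 = 31.66·1.73205/2 ≈ 54.8367/2 ≈ 27.4184
(b) Area = (√3/4)·s² = (√3/4)·31.66² = (√3/4)·1002.3556 ≈ 0.433013·1002.3556 ≈ 434.033

Height = 27.42, Area = 434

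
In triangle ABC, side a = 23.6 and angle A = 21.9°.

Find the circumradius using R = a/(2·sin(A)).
R = a/(2·sin(A)) = 23.6/(2·sin(21.9°))
sin(21.9°) ≈ 0.372988
R ≈ 23.6/(2·0.372988) = 23.6/0.745976 ≈ 31.6364

R = 31.64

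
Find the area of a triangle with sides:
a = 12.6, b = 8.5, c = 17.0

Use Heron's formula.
s = (12.6 + 8.5 + 17.0)/2 = 38.1/2 = 19.05
s − a = 6.45, s − b = 10.55, s − c = 2.05
s(s−a)(s−b)(s−c) = 19.05·6.45·10.55·2.05 ≈ 2657.42
Area = √2657.42 ≈ 51.5502

Area = 51.55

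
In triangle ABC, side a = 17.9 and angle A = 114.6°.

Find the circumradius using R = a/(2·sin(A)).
R = a/(2·sin(A)) = 17.9/(2·sin(114.6°))
sin(114.6°) ≈ 0.909236
R ≈ 17.9/(2·0.909236) = 17.9/1.81847 ≈ 9.84343

R = 9.843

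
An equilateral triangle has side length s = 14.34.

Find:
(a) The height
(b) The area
(a) The height splits the triangle into two 30-60-90 halves: h = s·√3/2 = 14.34·1.73205/2 ≈ 24.8376/2 ≈ 12.4188
(b) Area = (√3/4)·s² = (√3/4)·14.34² = (√3/4)·205.6356 ≈ 0.433013·205.6356 ≈ 89.0428

Height = 12.42, Area = 89.04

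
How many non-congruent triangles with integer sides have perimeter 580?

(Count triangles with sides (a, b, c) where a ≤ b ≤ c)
Let a ≤ b ≤ c with a + b + c = 580. The only binding inequality is a + b > c, i.e. 580 − c > c, so c < 580/2; and c ≥ 580/3 since c is the largest side.
So 194 ≤ c ≤ 289. For each c, b runs from ⌈(580 − c)/2⌉ up to c (then a = 580 − b − c satisfies 1 ≤ a ≤ b automatically), giving c − ⌈(580 − c)/2⌉ + 1 choices.
Summing over c: 2 + 3 + 5 + 6 + … + 143 + 144  (96 terms, c = 194, …, 289) = 7008
Check (closed form: nearest integer to p²/48 for even p, (p+3)²/48 for odd p): 580²/48 = 336400/48 ≈ 7008.33 → 7008

7008 triangles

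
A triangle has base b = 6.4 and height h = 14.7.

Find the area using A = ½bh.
A = ½·b·h = ½·6.4·14.7 = ½·94.08 = 47.04

Area = 47.04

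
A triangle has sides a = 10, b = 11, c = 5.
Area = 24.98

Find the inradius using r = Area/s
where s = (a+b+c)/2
s = (10 + 11 + 5)/2 = 26/2 = 13
r = Area/s = 24.98/13 ≈ 1.92154

r = 1.922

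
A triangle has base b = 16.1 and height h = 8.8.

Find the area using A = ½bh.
A = ½·b·h = ½·16.1·8.8 = ½·141.68 = 70.84

Area = 70.84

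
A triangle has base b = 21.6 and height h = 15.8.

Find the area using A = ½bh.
A = ½·b·h = ½·21.6·15.8 = ½·341.28 = 170.64

Area = 170.64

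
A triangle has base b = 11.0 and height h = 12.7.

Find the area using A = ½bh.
A = ½·b·h = ½·11.0·12.7 = ½·139.7 = 69.85

Area = 69.85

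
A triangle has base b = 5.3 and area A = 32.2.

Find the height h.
A = ½·b·h  ⇒  h = 2A/b = 2·32.2/5.3 = 64.4/5.3 ≈ 12.1509

h = 12.15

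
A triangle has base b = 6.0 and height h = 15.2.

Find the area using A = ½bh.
A = ½·b·h = ½·6.0·15.2 = ½·91.2 = 45.6

Area = 45.6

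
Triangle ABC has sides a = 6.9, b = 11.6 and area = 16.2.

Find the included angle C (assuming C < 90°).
Area = ½·a·b·sin(C)  ⇒  sin(C) = 2·Area/(a·b) = 2·16.2/(6.9·11.6) = 32.4/80.04 ≈ 0.404798
C = arcsin(0.404798) ≈ 23.8784° (taking the acute solution since C < 90°)

C = 23.88°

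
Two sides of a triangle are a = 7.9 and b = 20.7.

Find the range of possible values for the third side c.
Triangle inequality: |a − b| < c < a + b
|a − b| = |7.9 − 20.7| = 12.8
a + b = 7.9 + 20.7 = 28.6

12.8 < c < 28.6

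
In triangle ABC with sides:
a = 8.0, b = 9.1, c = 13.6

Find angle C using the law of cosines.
c² = a² + b² − 2ab·cos(C)  ⇒  cos(C) = (a² + b² − c²)/(2ab)
cos(C) = (8.0² + 9.1² − 13.6²)/(2·8.0·9.1) = (64 + 82.81 − 184.96)/145.6 = -38.15/145.6 ≈ -0.262019
C = arccos(-0.262019) ≈ 105.19°

C = 105.2°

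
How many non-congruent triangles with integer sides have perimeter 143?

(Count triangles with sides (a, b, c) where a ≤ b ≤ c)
Let a ≤ b ≤ c with a + b + c = 143. The only binding inequality is a + b > c, i.e. 143 − c > c, so c < 143/2; and c ≥ 143/3 since c is the largest side.
So 48 ≤ c ≤ 71. For each c, b runs from ⌈(143 − c)/2⌉ up to c (then a = 143 − b − c satisfies 1 ≤ a ≤ b automatically), giving c − ⌈(143 − c)/2⌉ + 1 choices.
Summing over c: 1 + 3 + 4 + 6 + … + 34 + 36  (24 terms, c = 48, …, 71) = 444
Check (closed form: nearest integer to p²/48 for even p, (p+3)²/48 for odd p): (143+3)²/48 = 146²/48 = 21316/48 ≈ 444.08 → 444

444 triangles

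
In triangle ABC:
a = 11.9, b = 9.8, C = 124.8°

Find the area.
Two sides and the included angle (SAS): A = ½·a·b·sin(C) = ½·11.9·9.8·sin(124.8°)
sin(124.8°) ≈ 0.821149
A ≈ ½·116.62·0.821149 = 58.31·0.821149 ≈ 47.8812

Area = 47.88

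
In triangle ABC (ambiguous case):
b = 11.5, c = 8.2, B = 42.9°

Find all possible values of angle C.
b/sin(B) = c/sin(C)  ⇒  sin(C) = c·sin(B)/b = 8.2·sin(42.9°)/11.5
sin(42.9°) ≈ 0.680721
sin(C) ≈ 8.2·0.680721/11.5 ≈ 5.58191/11.5 ≈ 0.485384
Candidate 1: C₁ = arcsin(0.485384) ≈ 29.0376°  →  A = 180° − 42.9° − 29.0376° ≈ 108.062° > 0, valid
Candidate 2: C₂ = 180° − C₁ ≈ 150.962°  →  A = 180° − 42.9° − 150.962° ≈ -13.8624° ≤ 0, not a valid triangle

C = 29.04° (one solution)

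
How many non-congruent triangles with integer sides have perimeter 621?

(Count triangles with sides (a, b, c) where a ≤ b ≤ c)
Let a ≤ b ≤ c with a + b + c = 621. The only binding inequality is a + b > c, i.e. 621 − c > c, so c < 621/2; and c ≥ 621/3 since c is the largest side.
So 207 ≤ c ≤ 310. For each c, b runs from ⌈(621 − c)/2⌉ up to c (then a = 621 − b − c satisfies 1 ≤ a ≤ b automatically), giving c − ⌈(621 − c)/2⌉ + 1 choices.
Summing over c: 1 + 2 + 4 + 5 + … + 154 + 155  (104 terms, c = 207, …, 310) = 8112
Check (closed form: nearest integer to p²/48 for even p, (p+3)²/48 for odd p): (621+3)²/48 = 624²/48 = 389376/48 ≈ 8112.00 → 8112

8112 triangles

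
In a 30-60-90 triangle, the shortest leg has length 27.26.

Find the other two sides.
In a 30-60-90 triangle the sides are in ratio 1 : √3 : 2 (short leg : long leg : hypotenuse).
Long leg = 27.26·√3 ≈ 27.26·1.73205 ≈ 47.2157
Hypotenuse = 2·27.26 = 54.52

Long leg = 27.26√3 = 47.22, Hypotenuse = 54.52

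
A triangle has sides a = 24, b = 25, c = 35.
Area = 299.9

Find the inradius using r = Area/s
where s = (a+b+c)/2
s = (24 + 25 + 35)/2 = 84/2 = 42
r = Area/s = 299.9/42 ≈ 7.14048

r = 7.14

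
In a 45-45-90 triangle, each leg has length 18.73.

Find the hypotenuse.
In a 45-45-90 triangle the sides are in ratio 1 : 1 : √2, so hypotenuse = leg·√2.
Hypotenuse = 18.73·√2 ≈ 18.73·1.41421 ≈ 26.4882

Hypotenuse = 18.73√2 = 26.49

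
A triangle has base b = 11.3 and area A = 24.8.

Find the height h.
A = ½·b·h  ⇒  h = 2A/b = 2·24.8/11.3 = 49.6/11.3 ≈ 4.38938

h = 4.389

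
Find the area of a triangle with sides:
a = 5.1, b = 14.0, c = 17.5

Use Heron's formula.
s = (5.1 + 14.0 + 17.5)/2 = 36.6/2 = 18.3
s − a = 13.2, s − b = 4.3, s − c = 0.8
s(s−a)(s−b)(s−c) = 18.3·13.2·4.3·0.8 ≈ 830.966
Area = √830.966 ≈ 28.8265

Area = 28.83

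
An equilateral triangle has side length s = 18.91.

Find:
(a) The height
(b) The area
(a) The height splits the triangle into two 30-60-90 halves: h = s·√3/2 = 18.91·1.73205/2 ≈ 32.7531/2 ≈ 16.3765
(b) Area = (√3/4)·s² = (√3/4)·18.91² = (√3/4)·357.5881 ≈ 0.433013·357.5881 ≈ 154.84

Height = 16.38, Area = 154.8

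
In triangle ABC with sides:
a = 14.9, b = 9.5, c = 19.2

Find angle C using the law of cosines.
c² = a² + b² − 2ab·cos(C)  ⇒  cos(C) = (a² + b² − c²)/(2ab)
cos(C) = (14.9² + 9.5² − 19.2²)/(2·14.9·9.5) = (222.01 + 90.25 − 368.64)/283.1 = -56.38/283.1 ≈ -0.199152
C = arccos(-0.199152) ≈ 101.487°

C = 101.5°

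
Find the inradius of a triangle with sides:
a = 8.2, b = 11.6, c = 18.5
r = Area/s where s is the semi-perimeter.
s = (8.2 + 11.6 + 18.5)/2 = 38.3/2 = 19.15
Area = √(s(s−a)(s−b)(s−c)) = √(19.15·10.95·7.55·0.65) ≈ √1029.07 ≈ 32.0791
r ≈ 32.0791/19.15 ≈ 1.67515

r = 1.675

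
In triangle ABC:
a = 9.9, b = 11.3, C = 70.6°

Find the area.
Two sides and the included angle (SAS): A = ½·a·b·sin(C) = ½·9.9·11.3·sin(70.6°)
sin(70.6°) ≈ 0.943223
A ≈ ½·111.87·0.943223 = 55.935·0.943223 ≈ 52.7592

Area = 52.76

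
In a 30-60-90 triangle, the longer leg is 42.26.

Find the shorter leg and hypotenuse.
In a 30-60-90 triangle the sides are in ratio 1 : √3 : 2, so short leg = long leg/√3 and hypotenuse = 2·(short leg).
Short leg = 42.26/√3 ≈ 42.26/1.73205 ≈ 24.3988
Hypotenuse = 2·24.3988 ≈ 48.7976

Short leg = 24.4, Hypotenuse = 48.8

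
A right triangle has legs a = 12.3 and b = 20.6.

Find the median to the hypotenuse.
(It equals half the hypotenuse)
Hypotenuse c = √(a² + b²) = √(151.29 + 424.36) = √575.65 ≈ 23.9927
Median to hypotenuse = c/2 ≈ 23.9927/2 ≈ 11.9964

Median = 12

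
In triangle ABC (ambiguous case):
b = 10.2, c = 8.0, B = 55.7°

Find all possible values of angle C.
b/sin(B) = c/sin(C)  ⇒  sin(C) = c·sin(B)/b = 8.0·sin(55.7°)/10.2
sin(55.7°) ≈ 0.826098
sin(C) ≈ 8.0·0.826098/10.2 ≈ 6.60879/10.2 ≈ 0.64792
Candidate 1: C₁ = arcsin(0.64792) ≈ 40.385°  →  A = 180° − 55.7° − 40.385° ≈ 83.915° > 0, valid
Candidate 2: C₂ = 180° − C₁ ≈ 139.615°  →  A = 180° − 55.7° − 139.615° ≈ -15.315° ≤ 0, not a valid triangle

C = 40.38° (one solution)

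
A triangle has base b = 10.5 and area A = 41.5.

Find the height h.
A = ½·b·h  ⇒  h = 2A/b = 2·41.5/10.5 = 83/10.5 ≈ 7.90476

h = 7.905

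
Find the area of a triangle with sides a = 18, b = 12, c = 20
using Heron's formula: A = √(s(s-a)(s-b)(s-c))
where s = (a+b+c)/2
s = (18 + 12 + 20)/2 = 50/2 = 25
s − a = 7, s − b = 13, s − c = 5
s(s−a)(s−b)(s−c) = 25·7·13·5 = 11375
Area = √11375 ≈ 106.654

s = 25.0, Area = 106.7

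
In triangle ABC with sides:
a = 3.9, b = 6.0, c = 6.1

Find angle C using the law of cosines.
c² = a² + b² − 2ab·cos(C)  ⇒  cos(C) = (a² + b² − c²)/(2ab)
cos(C) = (3.9² + 6.0² − 6.1²)/(2·3.9·6.0) = (15.21 + 36 − 37.21)/46.8 = 14/46.8 ≈ 0.299145
C = arccos(0.299145) ≈ 72.5937°

C = 72.59°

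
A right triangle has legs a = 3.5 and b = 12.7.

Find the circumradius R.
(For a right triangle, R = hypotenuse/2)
Hypotenuse c = √(a² + b²) = √(12.25 + 161.29) = √173.54 ≈ 13.1735
R = c/2 ≈ 13.1735/2 ≈ 6.58673

R = 6.587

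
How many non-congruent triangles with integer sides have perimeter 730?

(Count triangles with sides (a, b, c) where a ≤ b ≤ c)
Let a ≤ b ≤ c with a + b + c = 730. The only binding inequality is a + b > c, i.e. 730 − c > c, so c < 730/2; and c ≥ 730/3 since c is the largest side.
So 244 ≤ c ≤ 364. For each c, b runs from ⌈(730 − c)/2⌉ up to c (then a = 730 − b − c satisfies 1 ≤ a ≤ b automatically), giving c − ⌈(730 − c)/2⌉ + 1 choices.
Summing over c: 2 + 3 + 5 + 6 + … + 180 + 182  (121 terms, c = 244, …, 364) = 11102
Check (closed form: nearest integer to p²/48 for even p, (p+3)²/48 for odd p): 730²/48 = 532900/48 ≈ 11102.08 → 11102

11102 triangles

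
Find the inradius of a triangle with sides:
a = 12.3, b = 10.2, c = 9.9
r = Area/s where s is the semi-perimeter.
s = (12.3 + 10.2 + 9.9)/2 = 32.4/2 = 16.2
Area = √(s(s−a)(s−b)(s−c)) = √(16.2·3.9·6·6.3) ≈ √2388.2 ≈ 48.8693
r ≈ 48.8693/16.2 ≈ 3.01662

r = 3.017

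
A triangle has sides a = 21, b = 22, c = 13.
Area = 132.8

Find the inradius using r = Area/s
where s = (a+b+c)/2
s = (21 + 22 + 13)/2 = 56/2 = 28
r = Area/s = 132.8/28 ≈ 4.74286

r = 4.743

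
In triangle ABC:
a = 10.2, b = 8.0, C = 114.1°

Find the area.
Two sides and the included angle (SAS): A = ½·a·b·sin(C) = ½·10.2·8.0·sin(114.1°)
sin(114.1°) ≈ 0.912834
A ≈ ½·81.6·0.912834 = 40.8·0.912834 ≈ 37.2436

Area = 37.24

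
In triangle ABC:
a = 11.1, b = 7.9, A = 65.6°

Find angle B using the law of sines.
a/sin(A) = b/sin(B)  ⇒  sin(B) = b·sin(A)/a = 7.9·sin(65.6°)/11.1
sin(65.6°) ≈ 0.910684
sin(B) ≈ 7.9·0.910684/11.1 ≈ 7.1944/11.1 ≈ 0.648144
B = arcsin(0.648144) ≈ 40.4018°
(Since b ≤ a we need B ≤ A, so the obtuse alternative 180° − 40.4018° ≈ 139.598° is rejected.)

B = 40.4°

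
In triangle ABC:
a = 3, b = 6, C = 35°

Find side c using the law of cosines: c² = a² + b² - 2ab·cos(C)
c² = 3² + 6² − 2·3·6·cos(35°)
cos(35°) ≈ 0.819152
c² ≈ 9 + 36 − 36·(0.819152) ≈ 45 − 29.4895 ≈ 15.5105
c ≈ √15.5105 ≈ 3.93834

c = 3.938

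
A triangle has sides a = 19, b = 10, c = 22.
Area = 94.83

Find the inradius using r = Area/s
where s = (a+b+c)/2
s = (19 + 10 + 22)/2 = 51/2 = 25.5
r = Area/s = 94.83/25.5 ≈ 3.71882

r = 3.719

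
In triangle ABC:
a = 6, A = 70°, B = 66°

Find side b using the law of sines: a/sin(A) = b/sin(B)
a/sin(A) = b/sin(B)  ⇒  b = a·sin(B)/sin(A) = 6·sin(66°)/sin(70°)
sin(66°) ≈ 0.913545, sin(70°) ≈ 0.939693
b ≈ 6·0.913545/0.939693 ≈ 5.48127/0.939693 ≈ 5.83305

b = 5.833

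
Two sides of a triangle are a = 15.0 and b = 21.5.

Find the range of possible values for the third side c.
Triangle inequality: |a − b| < c < a + b
|a − b| = |15.0 − 21.5| = 6.5
a + b = 15.0 + 21.5 = 36.5

6.5 < c < 36.5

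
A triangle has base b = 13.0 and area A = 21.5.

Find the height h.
A = ½·b·h  ⇒  h = 2A/b = 2·21.5/13.0 = 43/13.0 ≈ 3.30769

h = 3.308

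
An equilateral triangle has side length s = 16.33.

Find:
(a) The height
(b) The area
(a) The height splits the triangle into two 30-60-90 halves: h = s·√3/2 = 16.33·1.73205/2 ≈ 28.2844/2 ≈ 14.1422
(b) Area = (√3/4)·s² = (√3/4)·16.33² = (√3/4)·266.6689 ≈ 0.433013·266.6689 ≈ 115.471

Height = 14.14, Area = 115.5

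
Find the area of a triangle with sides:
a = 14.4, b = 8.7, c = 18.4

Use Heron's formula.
s = (14.4 + 8.7 + 18.4)/2 = 41.5/2 = 20.75
s − a = 6.35, s − b = 12.05, s − c = 2.35
s(s−a)(s−b)(s−c) = 20.75·6.35·12.05·2.35 ≈ 3731.18
Area = √3731.18 ≈ 61.0834

Area = 61.08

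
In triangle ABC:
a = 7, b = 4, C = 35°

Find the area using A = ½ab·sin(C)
A = ½·a·b·sin(C) = ½·7·4·sin(35°)
sin(35°) ≈ 0.573576
A ≈ ½·28·0.573576 = 14·0.573576 ≈ 8.03007

Area = 8.03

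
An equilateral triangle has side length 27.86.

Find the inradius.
r = Area/s with s the semi-perimeter.
Area = (√3/4)·27.86² = (√3/4)·776.1796 ≈ 0.433013·776.1796 ≈ 336.096
s = 3·27.86/2 = 41.79
r ≈ 336.096/41.79 ≈ 8.04249
(Equivalently r = side/(2√3) = 27.86/3.4641 ≈ 8.04249.)

r = 8.042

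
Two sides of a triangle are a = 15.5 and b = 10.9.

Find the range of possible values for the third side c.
Triangle inequality: |a − b| < c < a + b
|a − b| = |15.5 − 10.9| = 4.6
a + b = 15.5 + 10.9 = 26.4

4.6 < c < 26.4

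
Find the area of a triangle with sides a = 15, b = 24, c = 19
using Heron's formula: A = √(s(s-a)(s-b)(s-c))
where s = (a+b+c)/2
s = (15 + 24 + 19)/2 = 58/2 = 29
s − a = 14, s − b = 5, s − c = 10
s(s−a)(s−b)(s−c) = 29·14·5·10 = 20300
Area = √20300 ≈ 142.478

s = 29.0, Area = 142.5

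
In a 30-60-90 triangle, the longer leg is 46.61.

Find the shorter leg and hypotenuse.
In a 30-60-90 triangle the sides are in ratio 1 : √3 : 2, so short leg = long leg/√3 and hypotenuse = 2·(short leg).
Short leg = 46.61/√3 ≈ 46.61/1.73205 ≈ 26.9103
Hypotenuse = 2·26.9103 ≈ 53.8206

Short leg = 26.91, Hypotenuse = 53.82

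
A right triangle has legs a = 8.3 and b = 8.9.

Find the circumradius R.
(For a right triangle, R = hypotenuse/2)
Hypotenuse c = √(a² + b²) = √(68.89 + 79.21) = √148.1 ≈ 12.1696
R = c/2 ≈ 12.1696/2 ≈ 6.08482

R = 6.085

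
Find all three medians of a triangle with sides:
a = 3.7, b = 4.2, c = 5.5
Median formula: m_a = ½√(2b² + 2c² − a²) (and cyclically). a² = 13.69, b² = 17.64, c² = 30.25.
m_a = ½√(2·17.64 + 2·30.25 − 13.69) = ½√82.09 ≈ ½·9.06035 ≈ 4.53018
m_b = ½√(2·13.69 + 2·30.25 − 17.64) = ½√70.24 ≈ ½·8.38093 ≈ 4.19047
m_c = ½√(2·13.69 + 2·17.64 − 30.25) = ½√32.41 ≈ ½·5.69298 ≈ 2.84649

m_a = 4.53, m_b = 4.19, m_c = 2.846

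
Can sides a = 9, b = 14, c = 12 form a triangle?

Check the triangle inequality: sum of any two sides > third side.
a + b vs c: 9 + 14 = 23 > 12  ✓
a + c vs b: 9 + 12 = 21 > 14  ✓
b + c vs a: 14 + 12 = 26 > 9  ✓

Yes, triangle inequality satisfied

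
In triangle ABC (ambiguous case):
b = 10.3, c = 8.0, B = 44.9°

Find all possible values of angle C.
b/sin(B) = c/sin(C)  ⇒  sin(C) = c·sin(B)/b = 8.0·sin(44.9°)/10.3
sin(44.9°) ≈ 0.705872
sin(C) ≈ 8.0·0.705872/10.3 ≈ 5.64697/10.3 ≈ 0.54825
Candidate 1: C₁ = arcsin(0.54825) ≈ 33.247°  →  A = 180° − 44.9° − 33.247° ≈ 101.853° > 0, valid
Candidate 2: C₂ = 180° − C₁ ≈ 146.753°  →  A = 180° − 44.9° − 146.753° ≈ -11.653° ≤ 0, not a valid triangle

C = 33.25° (one solution)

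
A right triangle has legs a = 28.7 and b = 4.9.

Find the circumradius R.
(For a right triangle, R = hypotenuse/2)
Hypotenuse c = √(a² + b²) = √(823.69 + 24.01) = √847.7 ≈ 29.1153
R = c/2 ≈ 29.1153/2 ≈ 14.5576

R = 14.56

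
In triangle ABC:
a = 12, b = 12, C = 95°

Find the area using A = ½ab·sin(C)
A = ½·a·b·sin(C) = ½·12·12·sin(95°)
sin(95°) ≈ 0.996195
A ≈ ½·144·0.996195 = 72·0.996195 ≈ 71.726

Area = 71.73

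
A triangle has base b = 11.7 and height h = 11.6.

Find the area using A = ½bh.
A = ½·b·h = ½·11.7·11.6 = ½·135.72 = 67.86

Area = 67.86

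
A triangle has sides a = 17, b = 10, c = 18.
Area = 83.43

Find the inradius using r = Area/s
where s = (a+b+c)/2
s = (17 + 10 + 18)/2 = 45/2 = 22.5
r = Area/s = 83.43/22.5 ≈ 3.708

r = 3.708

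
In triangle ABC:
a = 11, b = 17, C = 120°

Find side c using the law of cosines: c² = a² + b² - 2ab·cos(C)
c² = 11² + 17² − 2·11·17·cos(120°)
cos(120°) ≈ -0.5
c² ≈ 121 + 289 − 374·(-0.5) ≈ 410 + 187 ≈ 597
c ≈ √597 ≈ 24.4336

c = 24.43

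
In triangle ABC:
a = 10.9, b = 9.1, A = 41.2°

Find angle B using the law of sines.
a/sin(A) = b/sin(B)  ⇒  sin(B) = b·sin(A)/a = 9.1·sin(41.2°)/10.9
sin(41.2°) ≈ 0.658689
sin(B) ≈ 9.1·0.658689/10.9 ≈ 5.99407/10.9 ≈ 0.549915
B = arcsin(0.549915) ≈ 33.3612°
(Since b ≤ a we need B ≤ A, so the obtuse alternative 180° − 33.3612° ≈ 146.639° is rejected.)

B = 33.36°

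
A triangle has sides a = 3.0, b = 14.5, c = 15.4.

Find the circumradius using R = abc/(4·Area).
First find the area with Heron's formula.
s = (3.0 + 14.5 + 15.4)/2 = 16.45
Area = √(s(s−a)(s−b)(s−c)) = √(16.45·13.45·1.95·1.05) ≈ √453.014 ≈ 21.2841
abc = 3.0·14.5·15.4 = 669.9
R = abc/(4·Area) ≈ 669.9/(4·21.2841) = 669.9/85.1365 ≈ 7.86854

R = 7.869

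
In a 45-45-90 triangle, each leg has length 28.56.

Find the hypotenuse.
In a 45-45-90 triangle the sides are in ratio 1 : 1 : √2, so hypotenuse = leg·√2.
Hypotenuse = 28.56·√2 ≈ 28.56·1.41421 ≈ 40.3899

Hypotenuse = 28.56√2 = 40.39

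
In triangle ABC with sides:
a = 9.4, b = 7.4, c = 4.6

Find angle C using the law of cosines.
c² = a² + b² − 2ab·cos(C)  ⇒  cos(C) = (a² + b² − c²)/(2ab)
cos(C) = (9.4² + 7.4² − 4.6²)/(2·9.4·7.4) = (88.36 + 54.76 − 21.16)/139.12 = 121.96/139.12 ≈ 0.876653
C = arccos(0.876653) ≈ 28.7588°

C = 28.76°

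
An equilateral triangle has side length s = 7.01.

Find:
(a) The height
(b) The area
(a) The height splits the triangle into two 30-60-90 halves: h = s·√3/2 = 7.01·1.73205/2 ≈ 12.1417/2 ≈ 6.07084
(b) Area = (√3/4)·s² = (√3/4)·7.01² = (√3/4)·49.1401 ≈ 0.433013·49.1401 ≈ 21.2783

Height = 6.071, Area = 21.28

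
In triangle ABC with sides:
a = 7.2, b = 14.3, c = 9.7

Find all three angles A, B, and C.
Law of cosines for each angle (a² = 51.84, b² = 204.49, c² = 94.09):
cos(A) = (b² + c² − a²)/(2bc) = (204.49 + 94.09 − 51.84)/(2·14.3·9.7) = 246.74/277.42 ≈ 0.88941  ⇒  A ≈ 27.2009°
cos(B) = (a² + c² − b²)/(2ac) = (51.84 + 94.09 − 204.49)/(2·7.2·9.7) = -58.56/139.68 ≈ -0.419244  ⇒  B ≈ 114.787°
cos(C) = (a² + b² − c²)/(2ab) = (51.84 + 204.49 − 94.09)/(2·7.2·14.3) = 162.24/205.92 ≈ 0.787879  ⇒  C ≈ 38.0123°
Check: A + B + C ≈ 180°

A = 27.2°, B = 114.8°, C = 38.01°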